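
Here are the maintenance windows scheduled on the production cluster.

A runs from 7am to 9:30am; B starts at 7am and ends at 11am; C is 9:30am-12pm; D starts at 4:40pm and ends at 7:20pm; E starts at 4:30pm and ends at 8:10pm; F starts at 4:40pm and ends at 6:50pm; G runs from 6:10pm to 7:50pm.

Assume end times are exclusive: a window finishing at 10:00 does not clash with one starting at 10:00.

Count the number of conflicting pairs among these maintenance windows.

8

Sorted by start: A, B, C, E, D, F, G.
B starts before A ends → A and B overlap.
C starts exactly when A ends (back-to-back, no overlap); A is clear from here.
C starts before B ends → B and C overlap.
E starts after B ends; B is clear from here.
E starts after C ends; C is clear from here.
D starts before E ends → E and D overlap.
F starts before E ends → E and F overlap.
G starts before E ends → E and G overlap.
F starts before D ends → D and F overlap.
G starts before D ends → D and G overlap.
G starts before F ends → F and G overlap.
Overlapping pairs: A & B, B & C, D & E, D & F, D & G, E & F, E & G, F & G — 8 in total.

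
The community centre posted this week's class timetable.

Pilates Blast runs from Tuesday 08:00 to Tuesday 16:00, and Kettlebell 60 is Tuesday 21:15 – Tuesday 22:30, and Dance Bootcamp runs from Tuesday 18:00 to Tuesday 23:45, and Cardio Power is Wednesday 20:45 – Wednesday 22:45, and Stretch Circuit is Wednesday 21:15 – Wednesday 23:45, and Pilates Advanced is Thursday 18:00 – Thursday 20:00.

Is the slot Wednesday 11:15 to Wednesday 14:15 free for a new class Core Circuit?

Pilates Blast: ends Tuesday 16:00 at or before Core Circuit starts Wednesday 11:15 → clear.
Dance Bootcamp: ends Tuesday 23:45 at or before Core Circuit starts Wednesday 11:15 → clear.
Kettlebell 60: ends Tuesday 22:30 at or before Core Circuit starts Wednesday 11:15 → clear.
Cardio Power: starts Wednesday 20:45 at or after Core Circuit ends Wednesday 14:15 → clear.
Stretch Circuit: starts Wednesday 21:15 at or after Core Circuit ends Wednesday 14:15 → clear.
Pilates Advanced: starts Thursday 18:00 at or after Core Circuit ends Wednesday 14:15 → clear.

Yes — the slot is free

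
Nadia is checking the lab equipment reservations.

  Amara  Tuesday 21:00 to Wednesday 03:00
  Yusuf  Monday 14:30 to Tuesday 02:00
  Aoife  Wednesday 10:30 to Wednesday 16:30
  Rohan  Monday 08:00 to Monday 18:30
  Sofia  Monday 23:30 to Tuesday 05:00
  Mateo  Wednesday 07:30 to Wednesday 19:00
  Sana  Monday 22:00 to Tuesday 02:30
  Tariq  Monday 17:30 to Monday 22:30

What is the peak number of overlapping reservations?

Sweep the timeline, counting +1 at each start and −1 at each end (ends before starts at a tie):
Monday 08:00 start Rohan → 1
Monday 14:30 start Yusuf → 2
Monday 17:30 start Tariq → 3
Monday 18:30 end Rohan → 2
Monday 22:00 start Sana → 3
Monday 22:30 end Tariq → 2
Monday 23:30 start Sofia → 3
Tuesday 02:00 end Yusuf → 2
Tuesday 02:30 end Sana → 1
Tuesday 05:00 end Sofia → 0
Tuesday 21:00 start Amara → 1
Wednesday 03:00 end Amara → 0
Wednesday 07:30 start Mateo → 1
Wednesday 10:30 start Aoife → 2
Wednesday 16:30 end Aoife → 1
Wednesday 19:00 end Mateo → 0
Peak is 3, at Monday 17:30 (Rohan, Tariq, Yusuf).

3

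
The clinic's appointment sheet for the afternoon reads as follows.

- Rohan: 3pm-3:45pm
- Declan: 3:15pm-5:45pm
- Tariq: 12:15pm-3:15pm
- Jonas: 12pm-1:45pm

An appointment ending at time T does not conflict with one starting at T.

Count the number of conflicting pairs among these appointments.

3

Two intervals overlap when each starts before the other ends.
Sorted by start: Jonas, Tariq, Rohan, Declan.
Tariq starts before Jonas ends → Jonas and Tariq overlap.
Rohan starts after Jonas ends; Jonas is clear from here.
Rohan starts before Tariq ends → Tariq and Rohan overlap.
Declan starts exactly when Tariq ends (back-to-back, no overlap).
Declan starts before Rohan ends → Rohan and Declan overlap.
Overlapping pairs: Declan & Rohan, Jonas & Tariq, Rohan & Tariq — 3 in total.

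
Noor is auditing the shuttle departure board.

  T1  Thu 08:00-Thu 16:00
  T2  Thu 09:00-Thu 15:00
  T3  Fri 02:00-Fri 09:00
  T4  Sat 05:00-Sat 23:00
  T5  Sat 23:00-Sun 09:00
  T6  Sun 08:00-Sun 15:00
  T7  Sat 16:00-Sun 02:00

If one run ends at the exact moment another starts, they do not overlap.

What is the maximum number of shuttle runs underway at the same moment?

Sort all start/end points and keep a running count:
Thu 08:00 start T1 → 1
Thu 09:00 start T2 → 2
Thu 15:00 end T2 → 1
Thu 16:00 end T1 → 0
Fri 02:00 start T3 → 1
Fri 09:00 end T3 → 0
Sat 05:00 start T4 → 1
Sat 16:00 start T7 → 2
Sat 23:00 end T4 → 1
Sat 23:00 start T5 → 2
Sun 02:00 end T7 → 1
Sun 08:00 start T6 → 2
Sun 09:00 end T5 → 1
Sun 15:00 end T6 → 0
Peak is 2, at Thu 09:00 (T1, T2).

2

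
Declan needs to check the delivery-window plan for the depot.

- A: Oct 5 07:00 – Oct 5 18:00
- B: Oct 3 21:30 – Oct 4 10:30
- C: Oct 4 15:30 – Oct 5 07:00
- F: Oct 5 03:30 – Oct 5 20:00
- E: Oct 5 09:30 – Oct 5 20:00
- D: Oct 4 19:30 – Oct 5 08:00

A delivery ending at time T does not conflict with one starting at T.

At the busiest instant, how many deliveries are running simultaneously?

3

Walk through starts and ends in time order (an end at T is processed before a start at T):
Oct 3 21:30 start B → 1
Oct 4 10:30 end B → 0
Oct 4 15:30 start C → 1
Oct 4 19:30 start D → 2
Oct 5 03:30 start F → 3
Oct 5 07:00 end C → 2
Oct 5 07:00 start A → 3
Oct 5 08:00 end D → 2
Oct 5 09:30 start E → 3
Oct 5 18:00 end A → 2
Oct 5 20:00 end E → 1
Oct 5 20:00 end F → 0
Peak is 3, at Oct 5 03:30 (C, D, F).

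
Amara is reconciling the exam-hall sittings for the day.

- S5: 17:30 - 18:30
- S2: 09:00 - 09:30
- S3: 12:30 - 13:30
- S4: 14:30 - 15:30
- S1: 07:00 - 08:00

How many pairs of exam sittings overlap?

0

Two intervals overlap when each starts before the other ends.
Sorted by start: S1, S2, S3, S4, S5.
S2 starts after S1 ends; S1 is clear from here.
S3 starts after S2 ends; S2 is clear from here.
S4 starts after S3 ends; S3 is clear from here.
S5 starts after S4 ends.
No pair overlaps.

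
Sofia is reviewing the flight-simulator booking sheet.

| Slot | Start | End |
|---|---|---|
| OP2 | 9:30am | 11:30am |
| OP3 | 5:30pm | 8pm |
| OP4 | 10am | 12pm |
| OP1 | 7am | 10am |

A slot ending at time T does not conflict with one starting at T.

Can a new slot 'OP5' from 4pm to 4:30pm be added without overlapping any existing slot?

Yes — the slot is free

OP1: ends 10am at or before OP5 starts 4pm → clear.
OP2: ends 11:30am at or before OP5 starts 4pm → clear.
OP4: ends 12pm at or before OP5 starts 4pm → clear.
OP3: starts 5:30pm at or after OP5 ends 4:30pm → clear.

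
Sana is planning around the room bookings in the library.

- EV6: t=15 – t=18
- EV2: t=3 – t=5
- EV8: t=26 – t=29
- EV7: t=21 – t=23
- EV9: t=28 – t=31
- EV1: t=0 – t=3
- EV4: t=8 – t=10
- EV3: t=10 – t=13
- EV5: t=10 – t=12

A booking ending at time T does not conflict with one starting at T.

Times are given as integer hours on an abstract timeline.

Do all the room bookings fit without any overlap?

No

Two intervals overlap when each starts before the other ends.
Sorted by start: EV1, EV2, EV4, EV3, EV5, EV6, EV7, EV8, EV9.
EV2 starts exactly when EV1 ends (back-to-back, no overlap) — done with EV1.
EV4 starts after EV2 ends — done with EV2.
EV3 starts exactly when EV4 ends (back-to-back, no overlap) — done with EV4.
EV5 starts before EV3 ends → EV3 and EV5 overlap.
That's a conflict, so the schedule is not conflict-free.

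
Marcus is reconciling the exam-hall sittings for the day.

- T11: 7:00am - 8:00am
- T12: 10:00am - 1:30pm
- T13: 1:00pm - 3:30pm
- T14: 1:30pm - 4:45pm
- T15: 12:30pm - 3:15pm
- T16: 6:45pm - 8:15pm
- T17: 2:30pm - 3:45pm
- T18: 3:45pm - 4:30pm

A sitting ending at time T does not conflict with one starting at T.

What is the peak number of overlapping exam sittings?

4

Walk through starts and ends in time order (an end at T is processed before a start at T):
7:00am start T11 → 1
8:00am end T11 → 0
10:00am start T12 → 1
12:30pm start T15 → 2
1:00pm start T13 → 3
1:30pm end T12 → 2
1:30pm start T14 → 3
2:30pm start T17 → 4
3:15pm end T15 → 3
3:30pm end T13 → 2
3:45pm end T17 → 1
3:45pm start T18 → 2
4:30pm end T18 → 1
4:45pm end T14 → 0
6:45pm start T16 → 1
8:15pm end T16 → 0
Peak is 4, at 2:30pm (T13, T14, T15, T17).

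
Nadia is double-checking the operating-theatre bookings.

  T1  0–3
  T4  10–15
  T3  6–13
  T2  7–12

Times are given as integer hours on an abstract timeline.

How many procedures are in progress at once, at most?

3

Walk through starts and ends in time order (an end at T is processed before a start at T):
0 start T1 → 1
3 end T1 → 0
6 start T3 → 1
7 start T2 → 2
10 start T4 → 3
12 end T2 → 2
13 end T3 → 1
15 end T4 → 0
Peak is 3, at 10 (T2, T3, T4).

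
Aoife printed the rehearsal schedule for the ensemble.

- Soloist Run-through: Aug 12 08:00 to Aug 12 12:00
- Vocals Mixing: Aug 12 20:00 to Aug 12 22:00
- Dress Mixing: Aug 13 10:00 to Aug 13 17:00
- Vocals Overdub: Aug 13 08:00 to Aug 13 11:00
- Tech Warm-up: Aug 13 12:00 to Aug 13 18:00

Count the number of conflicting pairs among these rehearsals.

2

Two intervals overlap when each starts before the other ends.
Sorted by start: Soloist Run-through, Vocals Mixing, Vocals Overdub, Dress Mixing, Tech Warm-up.
Vocals Mixing starts after Soloist Run-through ends, so nothing later overlaps Soloist Run-through either.
Vocals Overdub starts after Vocals Mixing ends, so nothing later overlaps Vocals Mixing either.
Dress Mixing starts before Vocals Overdub ends → Vocals Overdub and Dress Mixing overlap.
Tech Warm-up starts after Vocals Overdub ends.
Tech Warm-up starts before Dress Mixing ends → Dress Mixing and Tech Warm-up overlap.
Overlapping pairs: Dress Mixing & Tech Warm-up, Dress Mixing & Vocals Overdub — 2 in total.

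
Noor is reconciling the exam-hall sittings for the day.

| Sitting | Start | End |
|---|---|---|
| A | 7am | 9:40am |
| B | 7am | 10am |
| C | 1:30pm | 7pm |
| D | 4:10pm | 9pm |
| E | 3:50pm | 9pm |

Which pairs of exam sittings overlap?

Sorted by start: A, B, C, E, D.
B starts before A ends → A and B overlap.
C starts after A ends; A is clear from here.
C starts after B ends; B is clear from here.
E starts before C ends → C and E overlap.
D starts before C ends → C and D overlap.
D starts before E ends → E and D overlap.

A & B, C & D, C & E, D & E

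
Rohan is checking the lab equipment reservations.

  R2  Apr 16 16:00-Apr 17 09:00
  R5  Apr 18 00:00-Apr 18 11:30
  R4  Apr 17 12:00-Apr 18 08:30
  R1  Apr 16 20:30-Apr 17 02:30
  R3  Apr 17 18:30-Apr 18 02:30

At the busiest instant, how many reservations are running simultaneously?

Sort all start/end points and keep a running count:
Apr 16 16:00 start R2 → 1
Apr 16 20:30 start R1 → 2
Apr 17 02:30 end R1 → 1
Apr 17 09:00 end R2 → 0
Apr 17 12:00 start R4 → 1
Apr 17 18:30 start R3 → 2
Apr 18 00:00 start R5 → 3
Apr 18 02:30 end R3 → 2
Apr 18 08:30 end R4 → 1
Apr 18 11:30 end R5 → 0
Peak is 3, at Apr 18 00:00 (R3, R4, R5).

3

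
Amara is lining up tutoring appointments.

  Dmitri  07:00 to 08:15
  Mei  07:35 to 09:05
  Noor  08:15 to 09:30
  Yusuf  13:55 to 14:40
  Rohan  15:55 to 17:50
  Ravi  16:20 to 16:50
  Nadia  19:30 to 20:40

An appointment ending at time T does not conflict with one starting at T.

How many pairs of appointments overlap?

Sorted by start: Dmitri, Mei, Noor, Yusuf, Rohan, Ravi, Nadia.
Mei starts before Dmitri ends → Dmitri and Mei overlap.
Noor starts exactly when Dmitri ends (back-to-back, no overlap), so Dmitri has no further overlaps.
Noor starts before Mei ends → Mei and Noor overlap.
Yusuf starts after Mei ends, so Mei has no further overlaps.
Yusuf starts after Noor ends, so Noor has no further overlaps.
Rohan starts after Yusuf ends, so Yusuf has no further overlaps.
Ravi starts before Rohan ends → Rohan and Ravi overlap.
Nadia starts after Rohan ends.
Nadia starts after Ravi ends.
Overlapping pairs: Dmitri & Mei, Mei & Noor, Ravi & Rohan — 3 in total.

3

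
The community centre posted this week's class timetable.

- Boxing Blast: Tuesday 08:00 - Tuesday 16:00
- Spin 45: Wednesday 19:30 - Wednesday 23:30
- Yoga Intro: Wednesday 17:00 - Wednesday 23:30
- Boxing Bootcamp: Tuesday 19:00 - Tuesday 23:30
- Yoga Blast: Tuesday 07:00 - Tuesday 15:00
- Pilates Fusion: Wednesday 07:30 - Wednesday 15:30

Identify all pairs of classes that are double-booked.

Boxing Blast & Yoga Blast, Spin 45 & Yoga Intro

Sorted by start: Yoga Blast, Boxing Blast, Boxing Bootcamp, Pilates Fusion, Yoga Intro, Spin 45.
Boxing Blast starts before Yoga Blast ends → Yoga Blast and Boxing Blast overlap.
Boxing Bootcamp starts after Yoga Blast ends; Yoga Blast is clear from here.
Boxing Bootcamp starts after Boxing Blast ends; Boxing Blast is clear from here.
Pilates Fusion starts after Boxing Bootcamp ends; Boxing Bootcamp is clear from here.
Yoga Intro starts after Pilates Fusion ends; Pilates Fusion is clear from here.
Spin 45 starts before Yoga Intro ends → Yoga Intro and Spin 45 overlap.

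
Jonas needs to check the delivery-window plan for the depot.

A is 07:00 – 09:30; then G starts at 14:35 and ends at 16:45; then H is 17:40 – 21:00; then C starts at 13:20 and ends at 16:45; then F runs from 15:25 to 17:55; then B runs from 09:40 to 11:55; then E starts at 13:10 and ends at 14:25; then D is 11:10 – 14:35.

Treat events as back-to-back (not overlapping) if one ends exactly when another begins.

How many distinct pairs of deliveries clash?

Sorted by start: A, B, D, E, C, G, F, H.
B starts after A ends; A is clear from here.
D starts before B ends → B and D overlap.
E starts after B ends; B is clear from here.
E starts before D ends → D and E overlap.
C starts before D ends → D and C overlap.
G starts exactly when D ends (back-to-back, no overlap); D is clear from here.
C starts before E ends → E and C overlap.
G starts after E ends; E is clear from here.
G starts before C ends → C and G overlap.
F starts before C ends → C and F overlap.
H starts after C ends.
F starts before G ends → G and F overlap.
H starts after G ends.
H starts before F ends → F and H overlap.
Overlapping pairs: B & D, C & D, C & E, C & F, C & G, D & E, F & G, F & H — 8 in total.

8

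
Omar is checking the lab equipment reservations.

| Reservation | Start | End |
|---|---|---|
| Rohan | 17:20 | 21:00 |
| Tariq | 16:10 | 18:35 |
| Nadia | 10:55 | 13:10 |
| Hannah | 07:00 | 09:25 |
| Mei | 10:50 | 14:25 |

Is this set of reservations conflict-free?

Sorted by start: Hannah, Mei, Nadia, Tariq, Rohan.
Mei starts after Hannah ends — done with Hannah.
Nadia starts before Mei ends → Mei and Nadia overlap.
That's a conflict, so the schedule is not conflict-free.

No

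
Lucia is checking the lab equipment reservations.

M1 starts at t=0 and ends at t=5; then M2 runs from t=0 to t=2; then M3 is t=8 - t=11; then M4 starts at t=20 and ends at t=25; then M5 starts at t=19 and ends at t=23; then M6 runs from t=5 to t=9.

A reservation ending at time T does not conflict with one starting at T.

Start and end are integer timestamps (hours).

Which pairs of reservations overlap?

M1 & M2, M3 & M6, M4 & M5

Sorted by start: M1, M2, M6, M3, M5, M4.
M2 starts before M1 ends → M1 and M2 overlap.
M6 starts exactly when M1 ends (back-to-back, no overlap) — done with M1.
M6 starts after M2 ends — done with M2.
M3 starts before M6 ends → M6 and M3 overlap.
M5 starts after M6 ends — done with M6.
M5 starts after M3 ends — done with M3.
M4 starts before M5 ends → M5 and M4 overlap.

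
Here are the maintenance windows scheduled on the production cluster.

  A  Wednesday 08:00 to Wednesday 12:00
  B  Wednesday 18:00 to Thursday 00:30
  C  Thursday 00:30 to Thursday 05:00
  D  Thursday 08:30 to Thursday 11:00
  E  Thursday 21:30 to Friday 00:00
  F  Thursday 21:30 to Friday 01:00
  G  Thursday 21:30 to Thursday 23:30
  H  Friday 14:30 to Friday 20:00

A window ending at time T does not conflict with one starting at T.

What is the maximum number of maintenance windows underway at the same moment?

3

Walk through starts and ends in time order (an end at T is processed before a start at T):
Wednesday 08:00 start A → 1
Wednesday 12:00 end A → 0
Wednesday 18:00 start B → 1
Thursday 00:30 end B → 0
Thursday 00:30 start C → 1
Thursday 05:00 end C → 0
Thursday 08:30 start D → 1
Thursday 11:00 end D → 0
Thursday 21:30 start E → 1
Thursday 21:30 start F → 2
Thursday 21:30 start G → 3
Thursday 23:30 end G → 2
Friday 00:00 end E → 1
Friday 01:00 end F → 0
Friday 14:30 start H → 1
Friday 20:00 end H → 0
Peak is 3, at Thursday 21:30 (E, F, G).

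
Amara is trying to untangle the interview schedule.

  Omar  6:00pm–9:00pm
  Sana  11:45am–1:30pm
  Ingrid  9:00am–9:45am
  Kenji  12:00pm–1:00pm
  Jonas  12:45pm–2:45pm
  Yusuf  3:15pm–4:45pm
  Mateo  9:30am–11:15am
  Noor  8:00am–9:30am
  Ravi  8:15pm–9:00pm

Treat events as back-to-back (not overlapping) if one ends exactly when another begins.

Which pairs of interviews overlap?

Two intervals overlap when each starts before the other ends.
Sorted by start: Noor, Ingrid, Mateo, Sana, Kenji, Jonas, Yusuf, Omar, Ravi.
Ingrid starts before Noor ends → Noor and Ingrid overlap.
Mateo starts exactly when Noor ends (back-to-back, no overlap); Noor is clear from here.
Mateo starts before Ingrid ends → Ingrid and Mateo overlap.
Sana starts after Ingrid ends; Ingrid is clear from here.
Sana starts after Mateo ends; Mateo is clear from here.
Kenji starts before Sana ends → Sana and Kenji overlap.
Jonas starts before Sana ends → Sana and Jonas overlap.
Yusuf starts after Sana ends; Sana is clear from here.
Jonas starts before Kenji ends → Kenji and Jonas overlap.
Yusuf starts after Kenji ends; Kenji is clear from here.
Yusuf starts after Jonas ends; Jonas is clear from here.
Omar starts after Yusuf ends; Yusuf is clear from here.
Ravi starts before Omar ends → Omar and Ravi overlap.

Ingrid & Mateo, Ingrid & Noor, Jonas & Kenji, Jonas & Sana, Kenji & Sana, Omar & Ravi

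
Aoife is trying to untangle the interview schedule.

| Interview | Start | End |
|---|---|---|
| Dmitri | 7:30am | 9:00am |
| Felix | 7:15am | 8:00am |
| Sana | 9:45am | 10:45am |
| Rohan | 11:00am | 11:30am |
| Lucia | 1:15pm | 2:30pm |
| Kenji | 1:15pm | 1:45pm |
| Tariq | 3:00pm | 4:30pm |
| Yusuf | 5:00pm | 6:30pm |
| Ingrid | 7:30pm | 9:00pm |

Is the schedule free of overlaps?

Sorted by start: Felix, Dmitri, Sana, Rohan, Lucia, Kenji, Tariq, Yusuf, Ingrid.
Dmitri starts before Felix ends → Felix and Dmitri overlap.
That's a conflict, so the schedule is not conflict-free.

No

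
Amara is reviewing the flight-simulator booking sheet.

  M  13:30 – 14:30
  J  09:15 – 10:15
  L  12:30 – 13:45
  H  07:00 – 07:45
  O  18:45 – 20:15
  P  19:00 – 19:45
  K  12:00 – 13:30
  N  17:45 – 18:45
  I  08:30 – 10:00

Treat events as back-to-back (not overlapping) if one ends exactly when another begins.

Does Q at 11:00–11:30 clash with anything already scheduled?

H: ends 07:45 at or before Q starts 11:00 → clear.
I: ends 10:00 at or before Q starts 11:00 → clear.
J: ends 10:15 at or before Q starts 11:00 → clear.
K: starts 12:00 at or after Q ends 11:30 → clear.
L: starts 12:30 at or after Q ends 11:30 → clear.
M: starts 13:30 at or after Q ends 11:30 → clear.
N: starts 17:45 at or after Q ends 11:30 → clear.
O: starts 18:45 at or after Q ends 11:30 → clear.
P: starts 19:00 at or after Q ends 11:30 → clear.

No — it doesn't clash with anything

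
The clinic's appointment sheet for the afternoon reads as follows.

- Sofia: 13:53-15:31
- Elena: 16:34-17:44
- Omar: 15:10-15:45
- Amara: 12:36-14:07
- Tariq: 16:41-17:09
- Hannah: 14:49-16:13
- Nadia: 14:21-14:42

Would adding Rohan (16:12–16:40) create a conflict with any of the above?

Amara: ends 14:07 at or before Rohan starts 16:12 → clear.
Sofia: ends 15:31 at or before Rohan starts 16:12 → clear.
Nadia: ends 14:42 at or before Rohan starts 16:12 → clear.
Hannah: starts 14:49 before Rohan ends 16:40, and ends 16:13 after Rohan starts 16:12 → overlap.
Omar: ends 15:45 at or before Rohan starts 16:12 → clear.
Elena: starts 16:34 before Rohan ends 16:40, and ends 17:44 after Rohan starts 16:12 → overlap.
Tariq: starts 16:41 at or after Rohan ends 16:40 → clear.
Rohan overlaps Hannah, Elena.

Yes — it overlaps Elena, Hannah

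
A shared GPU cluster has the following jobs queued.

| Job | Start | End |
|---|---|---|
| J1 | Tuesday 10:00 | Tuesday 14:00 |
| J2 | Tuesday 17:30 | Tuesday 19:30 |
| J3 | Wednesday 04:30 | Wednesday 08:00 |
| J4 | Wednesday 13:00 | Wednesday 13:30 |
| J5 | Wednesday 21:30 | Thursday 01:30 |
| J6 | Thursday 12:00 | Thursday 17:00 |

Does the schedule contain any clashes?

No

Check each pair: they overlap iff neither finishes before the other starts.
Sorted by start: J1, J2, J3, J4, J5, J6.
J2 starts after J1 ends — done with J1.
J3 starts after J2 ends — done with J2.
J4 starts after J3 ends — done with J3.
J5 starts after J4 ends — done with J4.
J6 starts after J5 ends.
Every pair is clear; the schedule has no overlaps.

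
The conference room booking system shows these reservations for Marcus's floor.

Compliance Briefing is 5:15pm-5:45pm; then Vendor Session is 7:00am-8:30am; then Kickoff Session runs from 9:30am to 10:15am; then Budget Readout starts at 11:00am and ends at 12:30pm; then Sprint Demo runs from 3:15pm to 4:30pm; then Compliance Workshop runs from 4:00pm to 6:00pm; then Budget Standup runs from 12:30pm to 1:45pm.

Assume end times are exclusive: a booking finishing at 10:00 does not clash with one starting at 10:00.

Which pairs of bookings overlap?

Two intervals overlap when each starts before the other ends.
Sorted by start: Vendor Session, Kickoff Session, Budget Readout, Budget Standup, Sprint Demo, Compliance Workshop, Compliance Briefing.
Kickoff Session starts after Vendor Session ends — done with Vendor Session.
Budget Readout starts after Kickoff Session ends — done with Kickoff Session.
Budget Standup starts exactly when Budget Readout ends (back-to-back, no overlap) — done with Budget Readout.
Sprint Demo starts after Budget Standup ends — done with Budget Standup.
Compliance Workshop starts before Sprint Demo ends → Sprint Demo and Compliance Workshop overlap.
Compliance Briefing starts after Sprint Demo ends.
Compliance Briefing starts before Compliance Workshop ends → Compliance Workshop and Compliance Briefing overlap.

Compliance Briefing & Compliance Workshop, Compliance Workshop & Sprint Demo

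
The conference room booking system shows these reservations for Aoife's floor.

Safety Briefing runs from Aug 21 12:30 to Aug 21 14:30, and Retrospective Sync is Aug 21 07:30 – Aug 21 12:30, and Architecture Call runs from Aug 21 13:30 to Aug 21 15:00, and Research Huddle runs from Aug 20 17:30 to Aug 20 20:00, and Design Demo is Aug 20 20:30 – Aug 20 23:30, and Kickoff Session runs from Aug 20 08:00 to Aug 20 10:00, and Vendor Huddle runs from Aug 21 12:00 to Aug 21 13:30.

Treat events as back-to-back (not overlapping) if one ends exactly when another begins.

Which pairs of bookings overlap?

Architecture Call & Safety Briefing, Retrospective Sync & Vendor Huddle, Safety Briefing & Vendor Huddle

Sorted by start: Kickoff Session, Research Huddle, Design Demo, Retrospective Sync, Vendor Huddle, Safety Briefing, Architecture Call.
Research Huddle starts after Kickoff Session ends; Kickoff Session is clear from here.
Design Demo starts after Research Huddle ends; Research Huddle is clear from here.
Retrospective Sync starts after Design Demo ends; Design Demo is clear from here.
Vendor Huddle starts before Retrospective Sync ends → Retrospective Sync and Vendor Huddle overlap.
Safety Briefing starts exactly when Retrospective Sync ends (back-to-back, no overlap); Retrospective Sync is clear from here.
Safety Briefing starts before Vendor Huddle ends → Vendor Huddle and Safety Briefing overlap.
Architecture Call starts exactly when Vendor Huddle ends (back-to-back, no overlap).
Architecture Call starts before Safety Briefing ends → Safety Briefing and Architecture Call overlap.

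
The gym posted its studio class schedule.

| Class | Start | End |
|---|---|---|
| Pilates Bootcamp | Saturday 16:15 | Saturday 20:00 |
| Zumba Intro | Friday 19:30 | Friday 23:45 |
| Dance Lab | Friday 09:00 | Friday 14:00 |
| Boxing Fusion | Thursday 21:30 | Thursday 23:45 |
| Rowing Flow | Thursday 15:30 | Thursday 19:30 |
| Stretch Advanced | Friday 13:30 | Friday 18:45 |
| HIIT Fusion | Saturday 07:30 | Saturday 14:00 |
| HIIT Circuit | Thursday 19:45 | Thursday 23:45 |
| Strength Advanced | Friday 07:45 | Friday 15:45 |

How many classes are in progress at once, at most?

Walk through starts and ends in time order (an end at T is processed before a start at T):
Thursday 15:30 start Rowing Flow → 1
Thursday 19:30 end Rowing Flow → 0
Thursday 19:45 start HIIT Circuit → 1
Thursday 21:30 start Boxing Fusion → 2
Thursday 23:45 end Boxing Fusion → 1
Thursday 23:45 end HIIT Circuit → 0
Friday 07:45 start Strength Advanced → 1
Friday 09:00 start Dance Lab → 2
Friday 13:30 start Stretch Advanced → 3
Friday 14:00 end Dance Lab → 2
Friday 15:45 end Strength Advanced → 1
Friday 18:45 end Stretch Advanced → 0
Friday 19:30 start Zumba Intro → 1
Friday 23:45 end Zumba Intro → 0
Saturday 07:30 start HIIT Fusion → 1
Saturday 14:00 end HIIT Fusion → 0
Saturday 16:15 start Pilates Bootcamp → 1
Saturday 20:00 end Pilates Bootcamp → 0
Peak is 3, at Friday 13:30 (Dance Lab, Strength Advanced, Stretch Advanced).

3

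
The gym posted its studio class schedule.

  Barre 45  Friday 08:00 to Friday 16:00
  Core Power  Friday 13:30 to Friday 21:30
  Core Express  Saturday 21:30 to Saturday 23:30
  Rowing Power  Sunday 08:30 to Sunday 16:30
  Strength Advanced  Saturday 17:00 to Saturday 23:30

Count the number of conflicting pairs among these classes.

Sorted by start: Barre 45, Core Power, Strength Advanced, Core Express, Rowing Power.
Core Power starts before Barre 45 ends → Barre 45 and Core Power overlap.
Strength Advanced starts after Barre 45 ends — done with Barre 45.
Strength Advanced starts after Core Power ends — done with Core Power.
Core Express starts before Strength Advanced ends → Strength Advanced and Core Express overlap.
Rowing Power starts after Strength Advanced ends.
Rowing Power starts after Core Express ends.
Overlapping pairs: Barre 45 & Core Power, Core Express & Strength Advanced — 2 in total.

2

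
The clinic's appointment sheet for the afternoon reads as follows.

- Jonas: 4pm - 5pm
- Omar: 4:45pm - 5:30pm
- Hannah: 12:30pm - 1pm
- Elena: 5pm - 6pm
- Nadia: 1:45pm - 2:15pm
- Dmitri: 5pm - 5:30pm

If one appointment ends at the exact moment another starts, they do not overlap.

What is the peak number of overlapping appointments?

Sort all start/end points and keep a running count:
12:30pm start Hannah → 1
1pm end Hannah → 0
1:45pm start Nadia → 1
2:15pm end Nadia → 0
4pm start Jonas → 1
4:45pm start Omar → 2
5pm end Jonas → 1
5pm start Dmitri → 2
5pm start Elena → 3
5:30pm end Dmitri → 2
5:30pm end Omar → 1
6pm end Elena → 0
Peak is 3, at 5pm (Dmitri, Elena, Omar).

3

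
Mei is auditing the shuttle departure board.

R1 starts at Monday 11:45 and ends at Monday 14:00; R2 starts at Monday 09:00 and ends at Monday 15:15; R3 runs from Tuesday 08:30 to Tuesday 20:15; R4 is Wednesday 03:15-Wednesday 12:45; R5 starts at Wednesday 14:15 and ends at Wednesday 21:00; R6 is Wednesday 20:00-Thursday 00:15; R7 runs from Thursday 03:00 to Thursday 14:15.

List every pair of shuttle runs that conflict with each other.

R1 & R2, R5 & R6

Check each pair: they overlap iff neither finishes before the other starts.
Sorted by start: R2, R1, R3, R4, R5, R6, R7.
R1 starts before R2 ends → R2 and R1 overlap.
R3 starts after R2 ends, so R2 has no further overlaps.
R3 starts after R1 ends, so R1 has no further overlaps.
R4 starts after R3 ends, so R3 has no further overlaps.
R5 starts after R4 ends, so R4 has no further overlaps.
R6 starts before R5 ends → R5 and R6 overlap.
R7 starts after R5 ends.
R7 starts after R6 ends.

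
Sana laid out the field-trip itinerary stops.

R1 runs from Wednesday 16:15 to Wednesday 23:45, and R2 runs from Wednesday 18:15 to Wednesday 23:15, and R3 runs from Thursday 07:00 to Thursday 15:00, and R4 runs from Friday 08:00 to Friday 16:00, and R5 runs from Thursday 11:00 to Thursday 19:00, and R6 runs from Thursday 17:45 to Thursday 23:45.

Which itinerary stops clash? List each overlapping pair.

Check each pair: they overlap iff neither finishes before the other starts.
Sorted by start: R1, R2, R3, R5, R6, R4.
R2 starts before R1 ends → R1 and R2 overlap.
R3 starts after R1 ends, so R1 has no further overlaps.
R3 starts after R2 ends, so R2 has no further overlaps.
R5 starts before R3 ends → R3 and R5 overlap.
R6 starts after R3 ends, so R3 has no further overlaps.
R6 starts before R5 ends → R5 and R6 overlap.
R4 starts after R5 ends.
R4 starts after R6 ends.

R1 & R2, R3 & R5, R5 & R6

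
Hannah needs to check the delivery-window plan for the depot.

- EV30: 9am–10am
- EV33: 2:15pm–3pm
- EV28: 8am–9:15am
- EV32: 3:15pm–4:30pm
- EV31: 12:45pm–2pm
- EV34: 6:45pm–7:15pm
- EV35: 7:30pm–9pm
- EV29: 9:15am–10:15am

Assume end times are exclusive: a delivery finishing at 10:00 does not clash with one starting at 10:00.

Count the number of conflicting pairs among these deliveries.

Two intervals overlap when each starts before the other ends.
Sorted by start: EV28, EV30, EV29, EV31, EV33, EV32, EV34, EV35.
EV30 starts before EV28 ends → EV28 and EV30 overlap.
EV29 starts exactly when EV28 ends (back-to-back, no overlap) — done with EV28.
EV29 starts before EV30 ends → EV30 and EV29 overlap.
EV31 starts after EV30 ends — done with EV30.
EV31 starts after EV29 ends — done with EV29.
EV33 starts after EV31 ends — done with EV31.
EV32 starts after EV33 ends — done with EV33.
EV34 starts after EV32 ends — done with EV32.
EV35 starts after EV34 ends.
Overlapping pairs: EV28 & EV30, EV29 & EV30 — 2 in total.

2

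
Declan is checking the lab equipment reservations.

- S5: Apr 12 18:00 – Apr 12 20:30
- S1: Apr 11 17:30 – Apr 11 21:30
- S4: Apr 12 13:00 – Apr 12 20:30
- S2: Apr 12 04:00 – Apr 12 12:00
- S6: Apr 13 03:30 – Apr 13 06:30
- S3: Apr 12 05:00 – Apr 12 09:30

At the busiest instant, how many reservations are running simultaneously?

Sweep the timeline, counting +1 at each start and −1 at each end (ends before starts at a tie):
Apr 11 17:30 start S1 → 1
Apr 11 21:30 end S1 → 0
Apr 12 04:00 start S2 → 1
Apr 12 05:00 start S3 → 2
Apr 12 09:30 end S3 → 1
Apr 12 12:00 end S2 → 0
Apr 12 13:00 start S4 → 1
Apr 12 18:00 start S5 → 2
Apr 12 20:30 end S4 → 1
Apr 12 20:30 end S5 → 0
Apr 13 03:30 start S6 → 1
Apr 13 06:30 end S6 → 0
Peak is 2, at Apr 12 05:00 (S2, S3).

2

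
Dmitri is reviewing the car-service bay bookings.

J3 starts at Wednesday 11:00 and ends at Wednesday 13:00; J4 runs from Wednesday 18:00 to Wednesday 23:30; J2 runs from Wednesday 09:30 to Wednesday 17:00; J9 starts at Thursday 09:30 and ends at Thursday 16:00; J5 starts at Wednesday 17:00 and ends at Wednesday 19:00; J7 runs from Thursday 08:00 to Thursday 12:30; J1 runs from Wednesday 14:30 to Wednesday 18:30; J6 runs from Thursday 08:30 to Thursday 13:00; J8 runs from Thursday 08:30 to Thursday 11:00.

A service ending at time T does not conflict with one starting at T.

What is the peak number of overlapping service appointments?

4

Sort all start/end points and keep a running count:
Wednesday 09:30 start J2 → 1
Wednesday 11:00 start J3 → 2
Wednesday 13:00 end J3 → 1
Wednesday 14:30 start J1 → 2
Wednesday 17:00 end J2 → 1
Wednesday 17:00 start J5 → 2
Wednesday 18:00 start J4 → 3
Wednesday 18:30 end J1 → 2
Wednesday 19:00 end J5 → 1
Wednesday 23:30 end J4 → 0
Thursday 08:00 start J7 → 1
Thursday 08:30 start J6 → 2
Thursday 08:30 start J8 → 3
Thursday 09:30 start J9 → 4
Thursday 11:00 end J8 → 3
Thursday 12:30 end J7 → 2
Thursday 13:00 end J6 → 1
Thursday 16:00 end J9 → 0
Peak is 4, at Thursday 09:30 (J6, J7, J8, J9).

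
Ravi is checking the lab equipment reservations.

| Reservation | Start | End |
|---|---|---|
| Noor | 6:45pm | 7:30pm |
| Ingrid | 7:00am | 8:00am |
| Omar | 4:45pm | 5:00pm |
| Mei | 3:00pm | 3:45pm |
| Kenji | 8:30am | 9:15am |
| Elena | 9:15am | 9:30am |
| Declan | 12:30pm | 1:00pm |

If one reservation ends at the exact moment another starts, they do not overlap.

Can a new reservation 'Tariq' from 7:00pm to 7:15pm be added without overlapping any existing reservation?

Ingrid: ends 8:00am at or before Tariq starts 7:00pm → clear.
Kenji: ends 9:15am at or before Tariq starts 7:00pm → clear.
Elena: ends 9:30am at or before Tariq starts 7:00pm → clear.
Declan: ends 1:00pm at or before Tariq starts 7:00pm → clear.
Mei: ends 3:45pm at or before Tariq starts 7:00pm → clear.
Omar: ends 5:00pm at or before Tariq starts 7:00pm → clear.
Noor: starts 6:45pm before Tariq ends 7:15pm, and ends 7:30pm after Tariq starts 7:00pm → overlap.
Tariq overlaps Noor.

No — it overlaps Noor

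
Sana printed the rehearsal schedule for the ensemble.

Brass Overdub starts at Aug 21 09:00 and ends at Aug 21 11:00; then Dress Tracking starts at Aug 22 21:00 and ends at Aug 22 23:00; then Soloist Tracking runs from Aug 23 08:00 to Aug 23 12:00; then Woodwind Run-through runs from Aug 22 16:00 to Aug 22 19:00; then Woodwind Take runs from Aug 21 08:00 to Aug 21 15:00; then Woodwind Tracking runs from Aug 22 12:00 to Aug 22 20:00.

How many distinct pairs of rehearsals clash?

Two intervals overlap when each starts before the other ends.
Sorted by start: Woodwind Take, Brass Overdub, Woodwind Tracking, Woodwind Run-through, Dress Tracking, Soloist Tracking.
Brass Overdub starts before Woodwind Take ends → Woodwind Take and Brass Overdub overlap.
Woodwind Tracking starts after Woodwind Take ends; Woodwind Take is clear from here.
Woodwind Tracking starts after Brass Overdub ends; Brass Overdub is clear from here.
Woodwind Run-through starts before Woodwind Tracking ends → Woodwind Tracking and Woodwind Run-through overlap.
Dress Tracking starts after Woodwind Tracking ends; Woodwind Tracking is clear from here.
Dress Tracking starts after Woodwind Run-through ends; Woodwind Run-through is clear from here.
Soloist Tracking starts after Dress Tracking ends.
Overlapping pairs: Brass Overdub & Woodwind Take, Woodwind Run-through & Woodwind Tracking — 2 in total.

2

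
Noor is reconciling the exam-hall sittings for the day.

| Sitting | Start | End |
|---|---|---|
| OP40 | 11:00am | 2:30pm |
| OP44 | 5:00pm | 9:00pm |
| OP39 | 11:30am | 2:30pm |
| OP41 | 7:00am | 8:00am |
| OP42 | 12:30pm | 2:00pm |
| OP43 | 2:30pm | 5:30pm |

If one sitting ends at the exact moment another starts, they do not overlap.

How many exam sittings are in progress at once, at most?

3

Walk through starts and ends in time order (an end at T is processed before a start at T):
7:00am start OP41 → 1
8:00am end OP41 → 0
11:00am start OP40 → 1
11:30am start OP39 → 2
12:30pm start OP42 → 3
2:00pm end OP42 → 2
2:30pm end OP39 → 1
2:30pm end OP40 → 0
2:30pm start OP43 → 1
5:00pm start OP44 → 2
5:30pm end OP43 → 1
9:00pm end OP44 → 0
Peak is 3, at 12:30pm (OP39, OP40, OP42).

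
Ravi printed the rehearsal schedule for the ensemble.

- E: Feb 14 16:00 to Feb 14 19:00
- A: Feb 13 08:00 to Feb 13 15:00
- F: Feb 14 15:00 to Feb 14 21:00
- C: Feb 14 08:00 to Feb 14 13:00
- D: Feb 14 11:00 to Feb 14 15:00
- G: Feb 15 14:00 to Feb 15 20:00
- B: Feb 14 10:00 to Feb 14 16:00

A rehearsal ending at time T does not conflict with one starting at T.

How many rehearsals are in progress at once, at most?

3

Sort all start/end points and keep a running count:
Feb 13 08:00 start A → 1
Feb 13 15:00 end A → 0
Feb 14 08:00 start C → 1
Feb 14 10:00 start B → 2
Feb 14 11:00 start D → 3
Feb 14 13:00 end C → 2
Feb 14 15:00 end D → 1
Feb 14 15:00 start F → 2
Feb 14 16:00 end B → 1
Feb 14 16:00 start E → 2
Feb 14 19:00 end E → 1
Feb 14 21:00 end F → 0
Feb 15 14:00 start G → 1
Feb 15 20:00 end G → 0
Peak is 3, at Feb 14 11:00 (B, C, D).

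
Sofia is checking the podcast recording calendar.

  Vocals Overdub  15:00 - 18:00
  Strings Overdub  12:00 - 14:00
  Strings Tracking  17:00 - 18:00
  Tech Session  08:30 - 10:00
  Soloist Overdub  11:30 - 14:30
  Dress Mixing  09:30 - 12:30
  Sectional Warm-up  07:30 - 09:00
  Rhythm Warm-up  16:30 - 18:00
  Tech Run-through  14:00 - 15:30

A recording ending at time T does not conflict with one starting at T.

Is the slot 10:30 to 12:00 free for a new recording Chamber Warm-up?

Sectional Warm-up: ends 09:00 at or before Chamber Warm-up starts 10:30 → clear.
Tech Session: ends 10:00 at or before Chamber Warm-up starts 10:30 → clear.
Dress Mixing: starts 09:30 before Chamber Warm-up ends 12:00, and ends 12:30 after Chamber Warm-up starts 10:30 → overlap.
Soloist Overdub: starts 11:30 before Chamber Warm-up ends 12:00, and ends 14:30 after Chamber Warm-up starts 10:30 → overlap.
Strings Overdub: starts 12:00 at or after Chamber Warm-up ends 12:00 → clear.
Tech Run-through: starts 14:00 at or after Chamber Warm-up ends 12:00 → clear.
Vocals Overdub: starts 15:00 at or after Chamber Warm-up ends 12:00 → clear.
Rhythm Warm-up: starts 16:30 at or after Chamber Warm-up ends 12:00 → clear.
Strings Tracking: starts 17:00 at or after Chamber Warm-up ends 12:00 → clear.
Chamber Warm-up overlaps Dress Mixing, Soloist Overdub.

No — it overlaps Dress Mixing, Soloist Overdub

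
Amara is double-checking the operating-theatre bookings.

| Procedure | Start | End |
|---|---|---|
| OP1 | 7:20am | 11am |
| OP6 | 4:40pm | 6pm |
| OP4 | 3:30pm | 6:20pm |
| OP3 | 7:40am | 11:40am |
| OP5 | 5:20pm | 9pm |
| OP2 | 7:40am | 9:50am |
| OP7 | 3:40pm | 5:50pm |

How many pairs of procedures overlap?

9

Sorted by start: OP1, OP2, OP3, OP4, OP7, OP6, OP5.
OP2 starts before OP1 ends → OP1 and OP2 overlap.
OP3 starts before OP1 ends → OP1 and OP3 overlap.
OP4 starts after OP1 ends, so nothing later overlaps OP1 either.
OP3 starts before OP2 ends → OP2 and OP3 overlap.
OP4 starts after OP2 ends, so nothing later overlaps OP2 either.
OP4 starts after OP3 ends, so nothing later overlaps OP3 either.
OP7 starts before OP4 ends → OP4 and OP7 overlap.
OP6 starts before OP4 ends → OP4 and OP6 overlap.
OP5 starts before OP4 ends → OP4 and OP5 overlap.
OP6 starts before OP7 ends → OP7 and OP6 overlap.
OP5 starts before OP7 ends → OP7 and OP5 overlap.
OP5 starts before OP6 ends → OP6 and OP5 overlap.
Overlapping pairs: OP1 & OP2, OP1 & OP3, OP2 & OP3, OP4 & OP5, OP4 & OP6, OP4 & OP7, OP5 & OP6, OP5 & OP7, OP6 & OP7 — 9 in total.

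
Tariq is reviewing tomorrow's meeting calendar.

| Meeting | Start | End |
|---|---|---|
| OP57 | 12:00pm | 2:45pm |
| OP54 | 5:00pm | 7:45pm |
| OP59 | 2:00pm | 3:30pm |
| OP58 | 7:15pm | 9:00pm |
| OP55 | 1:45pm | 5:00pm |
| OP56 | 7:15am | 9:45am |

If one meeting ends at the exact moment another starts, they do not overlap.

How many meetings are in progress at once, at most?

3

Sort all start/end points and keep a running count:
7:15am start OP56 → 1
9:45am end OP56 → 0
12:00pm start OP57 → 1
1:45pm start OP55 → 2
2:00pm start OP59 → 3
2:45pm end OP57 → 2
3:30pm end OP59 → 1
5:00pm end OP55 → 0
5:00pm start OP54 → 1
7:15pm start OP58 → 2
7:45pm end OP54 → 1
9:00pm end OP58 → 0
Peak is 3, at 2:00pm (OP55, OP57, OP59).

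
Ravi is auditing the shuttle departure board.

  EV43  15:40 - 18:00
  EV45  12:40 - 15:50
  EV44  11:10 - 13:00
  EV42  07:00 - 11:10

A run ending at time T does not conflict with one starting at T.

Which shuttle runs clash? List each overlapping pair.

EV43 & EV45, EV44 & EV45

Check each pair: they overlap iff neither finishes before the other starts.
Sorted by start: EV42, EV44, EV45, EV43.
EV44 starts exactly when EV42 ends (back-to-back, no overlap) — done with EV42.
EV45 starts before EV44 ends → EV44 and EV45 overlap.
EV43 starts after EV44 ends.
EV43 starts before EV45 ends → EV45 and EV43 overlap.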